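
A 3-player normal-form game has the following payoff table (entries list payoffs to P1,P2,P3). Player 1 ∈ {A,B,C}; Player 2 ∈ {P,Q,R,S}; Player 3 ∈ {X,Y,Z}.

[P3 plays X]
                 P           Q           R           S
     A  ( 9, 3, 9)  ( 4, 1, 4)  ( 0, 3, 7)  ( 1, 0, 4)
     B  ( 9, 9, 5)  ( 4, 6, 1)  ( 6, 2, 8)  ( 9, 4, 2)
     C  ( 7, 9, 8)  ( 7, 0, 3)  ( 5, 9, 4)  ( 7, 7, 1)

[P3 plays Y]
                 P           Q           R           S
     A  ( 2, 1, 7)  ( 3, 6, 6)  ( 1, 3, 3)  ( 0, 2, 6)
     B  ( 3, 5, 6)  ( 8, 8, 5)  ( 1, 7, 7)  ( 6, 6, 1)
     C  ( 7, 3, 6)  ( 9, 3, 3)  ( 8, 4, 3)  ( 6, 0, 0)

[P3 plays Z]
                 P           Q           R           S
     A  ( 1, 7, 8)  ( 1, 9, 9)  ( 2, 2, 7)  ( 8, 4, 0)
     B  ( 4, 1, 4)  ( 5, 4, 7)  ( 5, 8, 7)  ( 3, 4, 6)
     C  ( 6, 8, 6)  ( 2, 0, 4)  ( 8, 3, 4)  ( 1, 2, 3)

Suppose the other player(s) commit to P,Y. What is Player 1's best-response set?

u_1(A vs P,Y) = 2
u_1(B vs P,Y) = 3
u_1(C vs P,Y) = 7
max payoff 7 at {C}

P1 best: {C}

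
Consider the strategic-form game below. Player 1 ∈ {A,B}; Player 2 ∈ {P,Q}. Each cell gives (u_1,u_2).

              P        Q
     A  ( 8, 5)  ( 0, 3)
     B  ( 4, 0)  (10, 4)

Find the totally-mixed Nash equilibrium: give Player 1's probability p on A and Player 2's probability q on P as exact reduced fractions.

P1 indiff ⇒ q·8+(1-q)·0 = q·4+(1-q)·10 ⇒ q(4) = (1-q)(10) ⇒ q = 5/7
P2 indiff ⇒ p·5+(1-p)·0 = p·3+(1-p)·4 ⇒ p(2) = (1-p)(4) ⇒ p = 2/3

P1 mixes 2/3 on A; P2 mixes 5/7 on P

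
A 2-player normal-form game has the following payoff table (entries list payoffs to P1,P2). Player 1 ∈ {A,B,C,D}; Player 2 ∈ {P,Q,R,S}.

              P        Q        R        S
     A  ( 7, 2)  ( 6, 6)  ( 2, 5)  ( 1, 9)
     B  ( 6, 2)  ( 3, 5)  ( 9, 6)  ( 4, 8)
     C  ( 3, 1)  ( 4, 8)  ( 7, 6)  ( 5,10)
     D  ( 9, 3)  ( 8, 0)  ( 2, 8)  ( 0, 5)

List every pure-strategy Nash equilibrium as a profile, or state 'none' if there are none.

(A,P): not NE [P1→D gives 9>7; P2→S gives 9>2]
(A,Q): not NE [P1→D gives 8>6; P2→S gives 9>6]
(A,R): not NE [P1→B gives 9>2; P2→S gives 9>5]
(A,S): not NE [P1→C gives 5>1]
(B,P): not NE [P1→D gives 9>6; P2→S gives 8>2]
(B,Q): not NE [P1→D gives 8>3; P2→S gives 8>5]
(B,R): not NE [P2→S gives 8>6]
(B,S): not NE [P1→C gives 5>4]
(C,P): not NE [P1→D gives 9>3; P2→S gives 10>1]
(C,Q): not NE [P1→D gives 8>4; P2→S gives 10>8]
(C,R): not NE [P1→B gives 9>7; P2→S gives 10>6]
(C,S): NE
(D,P): not NE [P2→R gives 8>3]
(D,Q): not NE [P2→R gives 8>0]
(D,R): not NE [P1→B gives 9>2]
(D,S): not NE [P1→C gives 5>0; P2→R gives 8>5]

Nash profiles: (C,S)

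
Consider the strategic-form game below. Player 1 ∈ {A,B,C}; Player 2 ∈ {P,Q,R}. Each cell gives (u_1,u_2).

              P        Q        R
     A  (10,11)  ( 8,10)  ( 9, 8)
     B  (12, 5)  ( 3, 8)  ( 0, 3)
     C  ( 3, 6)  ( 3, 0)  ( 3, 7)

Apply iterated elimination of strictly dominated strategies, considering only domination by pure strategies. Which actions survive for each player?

P1 drop C (A beats it: P:10>3 Q:8>3 R:9>3)
P2 drop R (P beats it: A:11>8 B:5>3)
P1→{A,B} P2→{P,Q}

Remaining: P1:{A,B} P2:{P,Q}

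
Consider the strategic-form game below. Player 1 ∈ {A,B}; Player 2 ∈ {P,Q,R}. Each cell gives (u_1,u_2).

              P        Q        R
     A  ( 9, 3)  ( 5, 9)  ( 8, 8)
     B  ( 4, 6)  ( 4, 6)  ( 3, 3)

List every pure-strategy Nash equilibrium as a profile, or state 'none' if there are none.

(A,P): not NE [P2→Q gives 9>3]
(A,Q): NE
(A,R): not NE [P2→Q gives 9>8]
(B,P): not NE [P1→A gives 9>4]
(B,Q): not NE [P1→A gives 5>4]
(B,R): not NE [P1→A gives 8>3; P2→Q gives 6>3]

NE set: (A,Q)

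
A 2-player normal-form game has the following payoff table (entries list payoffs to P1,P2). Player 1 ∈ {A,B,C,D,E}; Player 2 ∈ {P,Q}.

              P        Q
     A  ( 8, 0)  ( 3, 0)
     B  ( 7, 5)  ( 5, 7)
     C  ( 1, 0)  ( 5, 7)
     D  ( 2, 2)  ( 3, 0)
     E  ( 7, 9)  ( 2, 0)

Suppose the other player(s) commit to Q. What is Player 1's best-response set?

P1 best: {B,C}

u_1(A vs Q) = 3
u_1(B vs Q) = 5
u_1(C vs Q) = 5
u_1(D vs Q) = 3
u_1(E vs Q) = 2
max payoff 5 at {B,C}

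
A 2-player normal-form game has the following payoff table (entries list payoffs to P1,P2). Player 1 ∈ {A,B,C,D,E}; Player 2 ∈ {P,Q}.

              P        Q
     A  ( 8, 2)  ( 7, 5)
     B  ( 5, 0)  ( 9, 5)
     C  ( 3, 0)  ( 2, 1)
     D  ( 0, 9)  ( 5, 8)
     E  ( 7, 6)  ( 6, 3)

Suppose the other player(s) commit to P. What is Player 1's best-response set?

u_1(A vs P) = 8
u_1(B vs P) = 5
u_1(C vs P) = 3
u_1(D vs P) = 0
u_1(E vs P) = 7
max payoff 8 at {A}

P1 best: {A}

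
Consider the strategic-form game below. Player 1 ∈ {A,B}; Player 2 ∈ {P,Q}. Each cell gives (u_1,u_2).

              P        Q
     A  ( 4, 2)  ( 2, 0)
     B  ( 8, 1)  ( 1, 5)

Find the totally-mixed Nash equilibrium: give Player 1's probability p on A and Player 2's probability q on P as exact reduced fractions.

P1 mixes 2/3 on A; P2 mixes 1/5 on P

P1 indiff ⇒ q·4+(1-q)·2 = q·8+(1-q)·1 ⇒ q(-4) = (1-q)(-1) ⇒ q = 1/5
P2 indiff ⇒ p·2+(1-p)·1 = p·0+(1-p)·5 ⇒ p(2) = (1-p)(4) ⇒ p = 2/3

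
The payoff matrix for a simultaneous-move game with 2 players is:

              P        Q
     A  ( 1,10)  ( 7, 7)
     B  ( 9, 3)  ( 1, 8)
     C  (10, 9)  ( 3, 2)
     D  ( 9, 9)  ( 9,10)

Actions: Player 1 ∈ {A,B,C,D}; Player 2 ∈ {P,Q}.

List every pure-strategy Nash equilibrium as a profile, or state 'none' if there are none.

(A,P): not NE [P1→C gives 10>1]
(A,Q): not NE [P1→D gives 9>7; P2→P gives 10>7]
(B,P): not NE [P1→C gives 10>9; P2→Q gives 8>3]
(B,Q): not NE [P1→D gives 9>1]
(C,P): NE
(C,Q): not NE [P1→D gives 9>3; P2→P gives 9>2]
(D,P): not NE [P1→C gives 10>9; P2→Q gives 10>9]
(D,Q): NE

Nash profiles: (C,P), (D,Q)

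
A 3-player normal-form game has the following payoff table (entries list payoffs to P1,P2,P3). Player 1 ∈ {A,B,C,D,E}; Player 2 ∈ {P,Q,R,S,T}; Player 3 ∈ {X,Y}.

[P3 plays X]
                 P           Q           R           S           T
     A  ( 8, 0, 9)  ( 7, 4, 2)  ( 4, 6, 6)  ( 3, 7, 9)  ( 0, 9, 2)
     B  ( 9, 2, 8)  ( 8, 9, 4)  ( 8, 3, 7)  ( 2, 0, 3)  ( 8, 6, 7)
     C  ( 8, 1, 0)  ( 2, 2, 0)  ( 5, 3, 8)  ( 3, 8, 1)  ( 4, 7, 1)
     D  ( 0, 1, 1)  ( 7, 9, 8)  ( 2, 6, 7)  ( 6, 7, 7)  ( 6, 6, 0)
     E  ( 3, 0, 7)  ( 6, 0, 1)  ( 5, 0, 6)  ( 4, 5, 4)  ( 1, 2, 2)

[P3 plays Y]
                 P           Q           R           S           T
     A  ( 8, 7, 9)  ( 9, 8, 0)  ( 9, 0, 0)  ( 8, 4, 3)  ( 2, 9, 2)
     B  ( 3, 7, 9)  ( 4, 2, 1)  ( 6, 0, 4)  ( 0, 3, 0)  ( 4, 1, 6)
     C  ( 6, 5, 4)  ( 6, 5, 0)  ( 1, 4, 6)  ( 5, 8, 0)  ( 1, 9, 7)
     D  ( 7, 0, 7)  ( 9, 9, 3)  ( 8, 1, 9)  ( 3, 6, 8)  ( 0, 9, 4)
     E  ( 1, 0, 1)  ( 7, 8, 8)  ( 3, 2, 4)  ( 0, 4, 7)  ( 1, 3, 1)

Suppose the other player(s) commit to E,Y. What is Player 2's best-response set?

argmax u_2 = {Q}

u_2(P vs E,Y) = 0
u_2(Q vs E,Y) = 8
u_2(R vs E,Y) = 2
u_2(S vs E,Y) = 4
u_2(T vs E,Y) = 3
max payoff 8 at {Q}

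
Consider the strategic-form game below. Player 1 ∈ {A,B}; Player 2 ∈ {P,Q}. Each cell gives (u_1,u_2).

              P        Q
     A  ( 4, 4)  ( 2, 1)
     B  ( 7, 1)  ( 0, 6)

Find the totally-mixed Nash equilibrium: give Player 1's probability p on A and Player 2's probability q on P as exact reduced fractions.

P1 indiff ⇒ q·4+(1-q)·2 = q·7+(1-q)·0 ⇒ q(-3) = (1-q)(-2) ⇒ q = 2/5
P2 indiff ⇒ p·4+(1-p)·1 = p·1+(1-p)·6 ⇒ p(3) = (1-p)(5) ⇒ p = 5/8

(p,q) = (5/8, 2/5)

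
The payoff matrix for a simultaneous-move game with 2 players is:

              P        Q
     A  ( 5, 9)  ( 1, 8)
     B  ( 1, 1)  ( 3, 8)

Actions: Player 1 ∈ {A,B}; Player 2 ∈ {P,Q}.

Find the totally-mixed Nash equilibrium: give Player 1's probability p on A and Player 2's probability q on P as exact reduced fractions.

P1 indiff ⇒ q·5+(1-q)·1 = q·1+(1-q)·3 ⇒ q(4) = (1-q)(2) ⇒ q = 1/3
P2 indiff ⇒ p·9+(1-p)·1 = p·8+(1-p)·8 ⇒ p(1) = (1-p)(7) ⇒ p = 7/8

(p,q) = (7/8, 1/3)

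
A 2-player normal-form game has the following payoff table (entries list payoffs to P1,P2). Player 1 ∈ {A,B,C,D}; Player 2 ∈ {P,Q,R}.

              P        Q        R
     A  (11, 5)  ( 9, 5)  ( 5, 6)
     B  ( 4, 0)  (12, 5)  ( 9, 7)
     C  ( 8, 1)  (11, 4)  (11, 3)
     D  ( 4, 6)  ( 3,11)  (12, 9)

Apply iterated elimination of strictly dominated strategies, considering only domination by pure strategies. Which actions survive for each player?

P2 drop P (R beats it: A:6>5 B:7>0 C:3>1 D:9>6)
P1 drop A (B beats it: Q:12>9 R:9>5)
P1→{B,C,D} P2→{Q,R}

Remaining: P1:{B,C,D} P2:{Q,R}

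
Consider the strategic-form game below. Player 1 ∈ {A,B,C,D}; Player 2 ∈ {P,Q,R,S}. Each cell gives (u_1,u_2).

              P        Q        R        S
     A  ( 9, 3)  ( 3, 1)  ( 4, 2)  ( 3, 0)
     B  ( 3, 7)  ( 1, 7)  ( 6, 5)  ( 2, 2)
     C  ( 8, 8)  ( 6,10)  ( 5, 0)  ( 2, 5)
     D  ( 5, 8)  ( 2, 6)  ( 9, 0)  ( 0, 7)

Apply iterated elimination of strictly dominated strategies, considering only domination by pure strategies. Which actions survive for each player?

Survivors P1:{A,C} P2:{P,Q}

P2 drop R (P beats it: A:3>2 B:7>5 C:8>0 D:8>0)
P1 drop B (A beats it: P:9>3 Q:3>1 S:3>2)
P1 drop D (A beats it: P:9>5 Q:3>2 S:3>0)
P2 drop S (P beats it: A:3>0 C:8>5)
P1→{A,C} P2→{P,Q}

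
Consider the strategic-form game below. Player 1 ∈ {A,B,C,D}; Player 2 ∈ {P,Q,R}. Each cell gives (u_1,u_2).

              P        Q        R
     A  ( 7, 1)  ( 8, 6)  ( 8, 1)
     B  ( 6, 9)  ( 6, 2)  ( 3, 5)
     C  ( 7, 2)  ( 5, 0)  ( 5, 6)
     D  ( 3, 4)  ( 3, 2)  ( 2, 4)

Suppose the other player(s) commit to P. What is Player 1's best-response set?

u_1(A vs P) = 7
u_1(B vs P) = 6
u_1(C vs P) = 7
u_1(D vs P) = 3
max payoff 7 at {A,C}

argmax u_1 = {A,C}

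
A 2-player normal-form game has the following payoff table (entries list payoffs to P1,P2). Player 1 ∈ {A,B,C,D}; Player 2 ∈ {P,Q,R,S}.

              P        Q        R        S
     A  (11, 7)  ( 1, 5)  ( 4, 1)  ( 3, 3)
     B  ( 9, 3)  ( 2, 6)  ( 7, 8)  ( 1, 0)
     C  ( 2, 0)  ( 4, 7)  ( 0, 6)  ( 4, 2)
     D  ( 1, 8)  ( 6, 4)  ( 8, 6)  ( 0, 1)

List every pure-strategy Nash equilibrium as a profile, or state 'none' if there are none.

(A,P): NE
(A,Q): not NE [P1→D gives 6>1; P2→P gives 7>5]
(A,R): not NE [P1→D gives 8>4; P2→P gives 7>1]
(A,S): not NE [P1→C gives 4>3; P2→P gives 7>3]
(B,P): not NE [P1→A gives 11>9; P2→R gives 8>3]
(B,Q): not NE [P1→D gives 6>2; P2→R gives 8>6]
(B,R): not NE [P1→D gives 8>7]
(B,S): not NE [P1→C gives 4>1; P2→R gives 8>0]
(C,P): not NE [P1→A gives 11>2; P2→Q gives 7>0]
(C,Q): not NE [P1→D gives 6>4]
(C,R): not NE [P1→D gives 8>0; P2→Q gives 7>6]
(C,S): not NE [P2→Q gives 7>2]
(D,P): not NE [P1→A gives 11>1]
(D,Q): not NE [P2→P gives 8>4]
(D,R): not NE [P2→P gives 8>6]
(D,S): not NE [P1→C gives 4>0; P2→P gives 8>1]

PSNE = {(A,P)}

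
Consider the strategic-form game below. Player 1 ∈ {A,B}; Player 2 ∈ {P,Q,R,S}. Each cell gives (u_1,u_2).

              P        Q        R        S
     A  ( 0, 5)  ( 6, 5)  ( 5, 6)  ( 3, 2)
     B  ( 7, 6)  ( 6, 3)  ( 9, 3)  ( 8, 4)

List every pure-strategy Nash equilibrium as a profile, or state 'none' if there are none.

(A,P): not NE [P1→B gives 7>0; P2→R gives 6>5]
(A,Q): not NE [P2→R gives 6>5]
(A,R): not NE [P1→B gives 9>5]
(A,S): not NE [P1→B gives 8>3; P2→R gives 6>2]
(B,P): NE
(B,Q): not NE [P2→P gives 6>3]
(B,R): not NE [P2→P gives 6>3]
(B,S): not NE [P2→P gives 6>4]

NE set: (B,P)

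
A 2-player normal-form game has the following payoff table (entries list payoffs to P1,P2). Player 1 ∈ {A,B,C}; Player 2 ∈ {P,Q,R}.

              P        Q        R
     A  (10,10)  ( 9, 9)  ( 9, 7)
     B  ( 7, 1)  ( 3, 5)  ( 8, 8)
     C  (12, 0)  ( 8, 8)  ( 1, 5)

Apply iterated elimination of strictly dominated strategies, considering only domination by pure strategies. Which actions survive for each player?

Remaining: P1:{A,C} P2:{P,Q}

P1 drop B (A beats it: P:10>7 Q:9>3 R:9>8)
P2 drop R (Q beats it: A:9>7 C:8>5)
P1→{A,C} P2→{P,Q}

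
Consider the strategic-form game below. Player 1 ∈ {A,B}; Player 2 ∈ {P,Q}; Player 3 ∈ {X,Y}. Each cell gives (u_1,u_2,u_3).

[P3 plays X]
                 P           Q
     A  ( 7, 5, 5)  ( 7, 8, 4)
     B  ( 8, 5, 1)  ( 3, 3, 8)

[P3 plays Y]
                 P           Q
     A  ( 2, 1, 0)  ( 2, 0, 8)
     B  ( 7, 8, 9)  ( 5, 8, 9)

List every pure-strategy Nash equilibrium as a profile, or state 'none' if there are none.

(A,P,X): not NE [P1→B gives 8>7; P2→Q gives 8>5]
(A,P,Y): not NE [P1→B gives 7>2; P3→X gives 5>0]
(A,Q,X): not NE [P3→Y gives 8>4]
(A,Q,Y): not NE [P1→B gives 5>2; P2→P gives 1>0]
(B,P,X): not NE [P3→Y gives 9>1]
(B,P,Y): NE
(B,Q,X): not NE [P1→A gives 7>3; P2→P gives 5>3; P3→Y gives 9>8]
(B,Q,Y): NE

NE set: (B,P,Y), (B,Q,Y)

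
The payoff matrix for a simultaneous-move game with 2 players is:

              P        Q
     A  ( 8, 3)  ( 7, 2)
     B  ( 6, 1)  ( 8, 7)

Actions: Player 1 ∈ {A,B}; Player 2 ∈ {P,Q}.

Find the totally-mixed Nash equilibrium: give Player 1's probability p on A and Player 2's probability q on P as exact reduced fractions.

P1 mixes 6/7 on A; P2 mixes 1/3 on P

P1 indiff ⇒ q·8+(1-q)·7 = q·6+(1-q)·8 ⇒ q(2) = (1-q)(1) ⇒ q = 1/3
P2 indiff ⇒ p·3+(1-p)·1 = p·2+(1-p)·7 ⇒ p(1) = (1-p)(6) ⇒ p = 6/7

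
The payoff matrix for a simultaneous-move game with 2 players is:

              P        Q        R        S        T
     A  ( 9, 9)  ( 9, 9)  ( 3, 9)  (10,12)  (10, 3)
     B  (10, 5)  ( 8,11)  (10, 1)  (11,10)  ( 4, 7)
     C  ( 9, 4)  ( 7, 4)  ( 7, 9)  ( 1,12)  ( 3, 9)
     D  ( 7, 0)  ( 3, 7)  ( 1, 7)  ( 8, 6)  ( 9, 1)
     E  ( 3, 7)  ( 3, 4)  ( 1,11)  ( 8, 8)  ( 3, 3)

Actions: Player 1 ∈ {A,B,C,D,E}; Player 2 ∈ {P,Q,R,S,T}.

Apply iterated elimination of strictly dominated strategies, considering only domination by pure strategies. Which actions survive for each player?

Survivors P1:{A,B} P2:{Q,S}

P1 drop C (B beats it: P:10>9 Q:8>7 R:10>7 S:11>1 T:4>3)
P1 drop D (A beats it: P:9>7 Q:9>3 R:3>1 S:10>8 T:10>9)
P1 drop E (A beats it: P:9>3 Q:9>3 R:3>1 S:10>8 T:10>3)
P2 drop P (S beats it: A:12>9 B:10>5)
P2 drop R (S beats it: A:12>9 B:10>1)
P2 drop T (Q beats it: A:9>3 B:11>7)
P1→{A,B} P2→{Q,S}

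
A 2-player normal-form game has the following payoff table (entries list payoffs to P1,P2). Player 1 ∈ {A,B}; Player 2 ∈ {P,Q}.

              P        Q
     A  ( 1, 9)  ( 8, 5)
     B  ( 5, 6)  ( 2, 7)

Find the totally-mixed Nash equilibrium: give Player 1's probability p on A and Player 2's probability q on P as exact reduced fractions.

p=1/5, q=3/5

P1 indiff ⇒ q·1+(1-q)·8 = q·5+(1-q)·2 ⇒ q(-4) = (1-q)(-6) ⇒ q = 3/5
P2 indiff ⇒ p·9+(1-p)·6 = p·5+(1-p)·7 ⇒ p(4) = (1-p)(1) ⇒ p = 1/5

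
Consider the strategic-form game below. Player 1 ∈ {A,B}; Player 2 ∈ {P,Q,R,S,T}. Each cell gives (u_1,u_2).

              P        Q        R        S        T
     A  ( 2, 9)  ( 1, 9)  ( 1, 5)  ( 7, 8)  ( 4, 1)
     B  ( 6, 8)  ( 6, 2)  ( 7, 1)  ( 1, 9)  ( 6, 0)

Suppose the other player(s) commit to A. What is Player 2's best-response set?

u_2(P vs A) = 9
u_2(Q vs A) = 9
u_2(R vs A) = 5
u_2(S vs A) = 8
u_2(T vs A) = 1
max payoff 9 at {P,Q}

argmax u_2 = {P,Q}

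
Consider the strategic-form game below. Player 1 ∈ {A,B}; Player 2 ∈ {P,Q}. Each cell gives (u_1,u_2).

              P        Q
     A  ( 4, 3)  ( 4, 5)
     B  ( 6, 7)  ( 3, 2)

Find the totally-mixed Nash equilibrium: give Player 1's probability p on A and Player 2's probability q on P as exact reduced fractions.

p=5/7, q=1/3

P1 indiff ⇒ q·4+(1-q)·4 = q·6+(1-q)·3 ⇒ q(-2) = (1-q)(-1) ⇒ q = 1/3
P2 indiff ⇒ p·3+(1-p)·7 = p·5+(1-p)·2 ⇒ p(-2) = (1-p)(-5) ⇒ p = 5/7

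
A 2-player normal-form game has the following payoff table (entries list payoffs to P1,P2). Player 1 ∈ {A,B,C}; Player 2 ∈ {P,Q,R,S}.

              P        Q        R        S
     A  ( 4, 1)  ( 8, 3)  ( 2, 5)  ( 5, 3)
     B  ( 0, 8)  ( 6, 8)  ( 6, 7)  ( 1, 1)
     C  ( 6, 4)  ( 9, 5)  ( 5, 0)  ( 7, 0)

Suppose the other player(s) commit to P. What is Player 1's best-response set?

u_1(A vs P) = 4
u_1(B vs P) = 0
u_1(C vs P) = 6
max payoff 6 at {C}

BR_1 = {C}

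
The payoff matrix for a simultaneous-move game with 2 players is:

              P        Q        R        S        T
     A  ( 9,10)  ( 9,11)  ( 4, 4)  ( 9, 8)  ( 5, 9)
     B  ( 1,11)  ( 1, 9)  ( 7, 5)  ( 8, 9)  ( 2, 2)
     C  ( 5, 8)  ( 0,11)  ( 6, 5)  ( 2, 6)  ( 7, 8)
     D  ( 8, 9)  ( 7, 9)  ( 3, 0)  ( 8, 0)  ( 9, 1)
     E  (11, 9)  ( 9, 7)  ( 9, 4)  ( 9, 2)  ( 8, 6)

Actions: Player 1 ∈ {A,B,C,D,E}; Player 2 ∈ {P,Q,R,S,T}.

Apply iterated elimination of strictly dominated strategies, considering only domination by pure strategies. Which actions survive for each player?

P1 drop B (E beats it: P:11>1 Q:9>1 R:9>7 S:9>8 T:8>2)
P1 drop C (E beats it: P:11>5 Q:9>0 R:9>6 S:9>2 T:8>7)
P2 drop R (P beats it: A:10>4 D:9>0 E:9>4)
P2 drop S (P beats it: A:10>8 D:9>0 E:9>2)
P2 drop T (P beats it: A:10>9 D:9>1 E:9>6)
P1 drop D (A beats it: P:9>8 Q:9>7)
P1→{A,E} P2→{P,Q}

IESDS → P1:{A,E} P2:{P,Q}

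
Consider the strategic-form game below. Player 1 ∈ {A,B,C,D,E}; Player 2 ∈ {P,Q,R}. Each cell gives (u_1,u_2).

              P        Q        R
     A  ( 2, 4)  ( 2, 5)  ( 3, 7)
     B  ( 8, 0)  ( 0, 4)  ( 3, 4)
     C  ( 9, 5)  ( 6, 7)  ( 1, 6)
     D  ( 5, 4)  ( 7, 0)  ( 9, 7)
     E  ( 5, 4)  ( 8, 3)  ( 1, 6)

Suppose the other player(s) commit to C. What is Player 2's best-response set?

P2 best: {Q}

u_2(P vs C) = 5
u_2(Q vs C) = 7
u_2(R vs C) = 6
max payoff 7 at {Q}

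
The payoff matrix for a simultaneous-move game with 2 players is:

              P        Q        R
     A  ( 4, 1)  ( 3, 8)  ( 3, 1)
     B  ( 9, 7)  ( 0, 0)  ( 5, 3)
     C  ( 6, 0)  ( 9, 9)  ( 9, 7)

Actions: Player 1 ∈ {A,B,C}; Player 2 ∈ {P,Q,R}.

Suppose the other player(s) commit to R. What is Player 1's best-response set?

BR_1 = {C}

u_1(A vs R) = 3
u_1(B vs R) = 5
u_1(C vs R) = 9
max payoff 9 at {C}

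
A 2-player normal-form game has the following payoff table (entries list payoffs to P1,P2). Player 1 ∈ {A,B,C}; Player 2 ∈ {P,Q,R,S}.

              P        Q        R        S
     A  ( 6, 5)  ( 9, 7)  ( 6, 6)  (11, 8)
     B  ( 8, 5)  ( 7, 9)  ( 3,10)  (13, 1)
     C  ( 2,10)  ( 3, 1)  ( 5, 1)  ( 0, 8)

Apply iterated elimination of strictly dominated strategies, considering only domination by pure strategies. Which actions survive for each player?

IESDS → P1:{A,B} P2:{Q,R,S}

P1 drop C (A beats it: P:6>2 Q:9>3 R:6>5 S:11>0)
P2 drop P (Q beats it: A:7>5 B:9>5)
P1→{A,B} P2→{Q,R,S}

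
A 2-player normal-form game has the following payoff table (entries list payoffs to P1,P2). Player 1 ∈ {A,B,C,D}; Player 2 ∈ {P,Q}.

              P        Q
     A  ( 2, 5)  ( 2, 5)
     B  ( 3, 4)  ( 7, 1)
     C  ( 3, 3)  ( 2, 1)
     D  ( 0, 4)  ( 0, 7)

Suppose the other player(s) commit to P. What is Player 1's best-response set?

P1 best: {B,C}

u_1(A vs P) = 2
u_1(B vs P) = 3
u_1(C vs P) = 3
u_1(D vs P) = 0
max payoff 3 at {B,C}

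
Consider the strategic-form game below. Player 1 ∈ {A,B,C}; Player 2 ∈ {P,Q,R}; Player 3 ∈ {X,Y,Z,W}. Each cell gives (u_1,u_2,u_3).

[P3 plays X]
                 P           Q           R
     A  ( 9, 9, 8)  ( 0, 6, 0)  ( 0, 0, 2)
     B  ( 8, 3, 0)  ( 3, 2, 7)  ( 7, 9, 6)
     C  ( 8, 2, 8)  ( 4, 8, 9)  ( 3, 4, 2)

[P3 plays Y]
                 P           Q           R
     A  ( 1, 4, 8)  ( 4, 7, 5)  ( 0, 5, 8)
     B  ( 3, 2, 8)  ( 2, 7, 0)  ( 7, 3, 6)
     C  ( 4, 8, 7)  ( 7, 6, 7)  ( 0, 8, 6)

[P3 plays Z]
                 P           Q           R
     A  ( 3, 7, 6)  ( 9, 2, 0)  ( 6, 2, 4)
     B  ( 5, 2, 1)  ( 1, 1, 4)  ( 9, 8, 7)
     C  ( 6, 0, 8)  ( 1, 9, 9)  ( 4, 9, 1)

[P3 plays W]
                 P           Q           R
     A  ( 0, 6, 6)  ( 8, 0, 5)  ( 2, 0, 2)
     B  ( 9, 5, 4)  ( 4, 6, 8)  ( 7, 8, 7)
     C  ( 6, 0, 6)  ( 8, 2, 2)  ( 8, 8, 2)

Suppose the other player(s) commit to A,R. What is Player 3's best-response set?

BR_3 = {Y}

u_3(X vs A,R) = 2
u_3(Y vs A,R) = 8
u_3(Z vs A,R) = 4
u_3(W vs A,R) = 2
max payoff 8 at {Y}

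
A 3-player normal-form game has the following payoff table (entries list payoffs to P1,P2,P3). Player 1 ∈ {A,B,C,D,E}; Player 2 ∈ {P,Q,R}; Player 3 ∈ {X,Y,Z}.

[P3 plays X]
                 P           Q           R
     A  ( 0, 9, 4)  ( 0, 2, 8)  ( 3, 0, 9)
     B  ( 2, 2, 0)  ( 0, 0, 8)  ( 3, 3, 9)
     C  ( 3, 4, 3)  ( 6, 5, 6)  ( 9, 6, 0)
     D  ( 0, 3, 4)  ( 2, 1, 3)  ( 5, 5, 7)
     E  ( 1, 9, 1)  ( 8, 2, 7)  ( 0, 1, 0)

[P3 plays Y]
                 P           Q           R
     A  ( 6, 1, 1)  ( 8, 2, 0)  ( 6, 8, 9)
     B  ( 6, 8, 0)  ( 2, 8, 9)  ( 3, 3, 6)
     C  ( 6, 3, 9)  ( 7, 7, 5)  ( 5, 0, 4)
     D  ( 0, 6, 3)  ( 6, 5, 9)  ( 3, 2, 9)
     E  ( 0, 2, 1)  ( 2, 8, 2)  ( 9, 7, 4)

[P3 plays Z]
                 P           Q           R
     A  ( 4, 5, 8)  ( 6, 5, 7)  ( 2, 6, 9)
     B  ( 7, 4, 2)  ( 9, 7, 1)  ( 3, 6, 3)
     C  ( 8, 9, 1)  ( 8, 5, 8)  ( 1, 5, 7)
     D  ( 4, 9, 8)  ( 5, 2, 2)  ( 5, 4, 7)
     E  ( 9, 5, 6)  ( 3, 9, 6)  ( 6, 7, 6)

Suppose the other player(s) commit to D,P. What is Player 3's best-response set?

argmax u_3 = {Z}

u_3(X vs D,P) = 4
u_3(Y vs D,P) = 3
u_3(Z vs D,P) = 8
max payoff 8 at {Z}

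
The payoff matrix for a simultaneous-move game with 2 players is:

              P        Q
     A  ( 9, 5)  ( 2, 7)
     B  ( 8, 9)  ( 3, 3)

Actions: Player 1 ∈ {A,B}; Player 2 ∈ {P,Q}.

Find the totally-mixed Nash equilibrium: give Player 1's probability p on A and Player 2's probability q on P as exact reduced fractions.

P1 mixes 3/4 on A; P2 mixes 1/2 on P

P1 indiff ⇒ q·9+(1-q)·2 = q·8+(1-q)·3 ⇒ q(1) = (1-q)(1) ⇒ q = 1/2
P2 indiff ⇒ p·5+(1-p)·9 = p·7+(1-p)·3 ⇒ p(-2) = (1-p)(-6) ⇒ p = 3/4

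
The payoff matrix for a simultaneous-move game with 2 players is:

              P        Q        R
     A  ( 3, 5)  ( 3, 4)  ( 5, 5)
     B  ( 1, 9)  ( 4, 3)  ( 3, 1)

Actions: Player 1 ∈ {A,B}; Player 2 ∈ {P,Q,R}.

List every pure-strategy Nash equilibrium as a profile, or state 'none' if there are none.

PSNE = {(A,P), (A,R)}

(A,P): NE
(A,Q): not NE [P1→B gives 4>3; P2→R gives 5>4]
(A,R): NE
(B,P): not NE [P1→A gives 3>1]
(B,Q): not NE [P2→P gives 9>3]
(B,R): not NE [P1→A gives 5>3; P2→P gives 9>1]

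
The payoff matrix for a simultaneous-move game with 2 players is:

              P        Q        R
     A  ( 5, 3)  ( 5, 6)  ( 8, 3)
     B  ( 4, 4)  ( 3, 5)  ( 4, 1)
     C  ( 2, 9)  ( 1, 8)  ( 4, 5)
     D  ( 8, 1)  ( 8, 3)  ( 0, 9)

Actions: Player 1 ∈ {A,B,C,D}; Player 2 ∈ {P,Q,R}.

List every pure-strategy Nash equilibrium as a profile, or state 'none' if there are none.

Equilibria: none

(A,P): not NE [P1→D gives 8>5; P2→Q gives 6>3]
(A,Q): not NE [P1→D gives 8>5]
(A,R): not NE [P2→Q gives 6>3]
(B,P): not NE [P1→D gives 8>4; P2→Q gives 5>4]
(B,Q): not NE [P1→D gives 8>3]
(B,R): not NE [P1→A gives 8>4; P2→Q gives 5>1]
(C,P): not NE [P1→D gives 8>2]
(C,Q): not NE [P1→D gives 8>1; P2→P gives 9>8]
(C,R): not NE [P1→A gives 8>4; P2→P gives 9>5]
(D,P): not NE [P2→R gives 9>1]
(D,Q): not NE [P2→R gives 9>3]
(D,R): not NE [P1→A gives 8>0]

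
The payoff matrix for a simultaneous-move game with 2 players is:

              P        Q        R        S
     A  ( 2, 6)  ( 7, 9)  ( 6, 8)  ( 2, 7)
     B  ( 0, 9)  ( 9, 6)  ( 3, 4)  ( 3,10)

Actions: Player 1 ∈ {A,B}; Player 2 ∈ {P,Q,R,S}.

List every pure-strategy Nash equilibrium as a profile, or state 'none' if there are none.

PSNE = {(B,S)}

(A,P): not NE [P2→Q gives 9>6]
(A,Q): not NE [P1→B gives 9>7]
(A,R): not NE [P2→Q gives 9>8]
(A,S): not NE [P1→B gives 3>2; P2→Q gives 9>7]
(B,P): not NE [P1→A gives 2>0; P2→S gives 10>9]
(B,Q): not NE [P2→S gives 10>6]
(B,R): not NE [P1→A gives 6>3; P2→S gives 10>4]
(B,S): NE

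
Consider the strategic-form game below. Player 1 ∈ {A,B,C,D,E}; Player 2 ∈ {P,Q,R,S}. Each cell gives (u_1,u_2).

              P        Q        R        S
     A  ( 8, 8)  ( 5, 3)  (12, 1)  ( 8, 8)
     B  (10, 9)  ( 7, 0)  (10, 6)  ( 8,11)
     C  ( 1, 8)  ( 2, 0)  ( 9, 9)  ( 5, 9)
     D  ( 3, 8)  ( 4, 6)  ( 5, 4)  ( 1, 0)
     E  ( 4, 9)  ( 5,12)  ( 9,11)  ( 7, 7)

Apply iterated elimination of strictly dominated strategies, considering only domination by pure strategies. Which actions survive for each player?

Survivors P1:{A,B} P2:{P,S}

P1 drop C (A beats it: P:8>1 Q:5>2 R:12>9 S:8>5)
P1 drop D (A beats it: P:8>3 Q:5>4 R:12>5 S:8>1)
P1 drop E (B beats it: P:10>4 Q:7>5 R:10>9 S:8>7)
P2 drop Q (P beats it: A:8>3 B:9>0)
P2 drop R (P beats it: A:8>1 B:9>6)
P1→{A,B} P2→{P,S}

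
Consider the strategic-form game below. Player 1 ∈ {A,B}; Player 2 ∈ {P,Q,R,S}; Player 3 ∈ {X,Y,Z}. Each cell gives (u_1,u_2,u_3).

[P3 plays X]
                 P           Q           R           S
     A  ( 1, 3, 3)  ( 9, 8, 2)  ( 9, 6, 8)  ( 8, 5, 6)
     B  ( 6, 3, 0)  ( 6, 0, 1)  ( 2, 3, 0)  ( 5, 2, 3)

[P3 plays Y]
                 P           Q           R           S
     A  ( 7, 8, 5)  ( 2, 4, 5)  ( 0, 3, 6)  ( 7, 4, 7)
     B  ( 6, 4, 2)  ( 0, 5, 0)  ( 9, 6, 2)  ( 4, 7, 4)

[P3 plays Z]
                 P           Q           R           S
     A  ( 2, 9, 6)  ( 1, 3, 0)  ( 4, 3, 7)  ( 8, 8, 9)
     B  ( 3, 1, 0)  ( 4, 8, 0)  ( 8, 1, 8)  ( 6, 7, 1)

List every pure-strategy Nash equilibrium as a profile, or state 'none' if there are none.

Equilibria: none

(A,P,X): not NE [P1→B gives 6>1; P2→Q gives 8>3; P3→Z gives 6>3]
(A,P,Y): not NE [P3→Z gives 6>5]
(A,P,Z): not NE [P1→B gives 3>2]
(A,Q,X): not NE [P3→Y gives 5>2]
(A,Q,Y): not NE [P2→P gives 8>4]
(A,Q,Z): not NE [P1→B gives 4>1; P2→P gives 9>3; P3→Y gives 5>0]
(A,R,X): not NE [P2→Q gives 8>6]
(A,R,Y): not NE [P1→B gives 9>0; P2→P gives 8>3; P3→X gives 8>6]
(A,R,Z): not NE [P1→B gives 8>4; P2→P gives 9>3; P3→X gives 8>7]
(A,S,X): not NE [P2→Q gives 8>5; P3→Z gives 9>6]
(A,S,Y): not NE [P2→P gives 8>4; P3→Z gives 9>7]
(A,S,Z): not NE [P2→P gives 9>8]
(B,P,X): not NE [P3→Y gives 2>0]
(B,P,Y): not NE [P1→A gives 7>6; P2→S gives 7>4]
(B,P,Z): not NE [P2→Q gives 8>1; P3→Y gives 2>0]
(B,Q,X): not NE [P1→A gives 9>6; P2→R gives 3>0]
(B,Q,Y): not NE [P1→A gives 2>0; P2→S gives 7>5; P3→X gives 1>0]
(B,Q,Z): not NE [P3→X gives 1>0]
(B,R,X): not NE [P1→A gives 9>2; P3→Z gives 8>0]
(B,R,Y): not NE [P2→S gives 7>6; P3→Z gives 8>2]
(B,R,Z): not NE [P2→Q gives 8>1]
(B,S,X): not NE [P1→A gives 8>5; P2→R gives 3>2; P3→Y gives 4>3]
(B,S,Y): not NE [P1→A gives 7>4]
(B,S,Z): not NE [P1→A gives 8>6; P2→Q gives 8>7; P3→Y gives 4>1]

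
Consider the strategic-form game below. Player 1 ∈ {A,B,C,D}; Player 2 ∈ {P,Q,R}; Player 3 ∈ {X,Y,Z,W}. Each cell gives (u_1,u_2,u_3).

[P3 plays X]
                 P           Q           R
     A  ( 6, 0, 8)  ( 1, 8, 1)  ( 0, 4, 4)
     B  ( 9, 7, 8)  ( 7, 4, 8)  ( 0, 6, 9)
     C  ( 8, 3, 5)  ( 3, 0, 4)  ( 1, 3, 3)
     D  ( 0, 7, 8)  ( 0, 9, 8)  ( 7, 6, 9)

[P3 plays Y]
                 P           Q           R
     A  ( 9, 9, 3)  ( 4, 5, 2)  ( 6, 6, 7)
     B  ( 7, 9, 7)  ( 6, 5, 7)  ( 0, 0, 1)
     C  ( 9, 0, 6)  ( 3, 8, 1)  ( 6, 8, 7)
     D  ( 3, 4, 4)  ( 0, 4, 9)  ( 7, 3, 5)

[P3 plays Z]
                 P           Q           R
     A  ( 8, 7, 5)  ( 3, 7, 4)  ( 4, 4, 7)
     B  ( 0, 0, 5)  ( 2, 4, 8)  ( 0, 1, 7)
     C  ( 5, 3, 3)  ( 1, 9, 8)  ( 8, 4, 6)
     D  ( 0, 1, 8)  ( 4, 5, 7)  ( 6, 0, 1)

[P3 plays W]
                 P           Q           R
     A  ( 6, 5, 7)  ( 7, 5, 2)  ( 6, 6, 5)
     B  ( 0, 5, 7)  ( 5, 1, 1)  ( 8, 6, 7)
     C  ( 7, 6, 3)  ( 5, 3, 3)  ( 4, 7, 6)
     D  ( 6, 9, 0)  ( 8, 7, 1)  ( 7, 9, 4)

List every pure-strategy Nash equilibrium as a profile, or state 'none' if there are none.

NE set: (B,P,X)

(A,P,X): not NE [P1→B gives 9>6; P2→Q gives 8>0]
(A,P,Y): not NE [P3→X gives 8>3]
(A,P,Z): not NE [P3→X gives 8>5]
(A,P,W): not NE [P1→C gives 7>6; P2→R gives 6>5; P3→X gives 8>7]
(A,Q,X): not NE [P1→B gives 7>1; P3→Z gives 4>1]
(A,Q,Y): not NE [P1→B gives 6>4; P2→P gives 9>5; P3→Z gives 4>2]
(A,Q,Z): not NE [P1→D gives 4>3]
(A,Q,W): not NE [P1→D gives 8>7; P2→R gives 6>5; P3→Z gives 4>2]
(A,R,X): not NE [P1→D gives 7>0; P2→Q gives 8>4; P3→Z gives 7>4]
(A,R,Y): not NE [P1→D gives 7>6; P2→P gives 9>6]
(A,R,Z): not NE [P1→C gives 8>4; P2→Q gives 7>4]
(A,R,W): not NE [P1→B gives 8>6; P3→Z gives 7>5]
(B,P,X): NE
(B,P,Y): not NE [P1→C gives 9>7; P3→X gives 8>7]
(B,P,Z): not NE [P1→A gives 8>0; P2→Q gives 4>0; P3→X gives 8>5]
(B,P,W): not NE [P1→C gives 7>0; P2→R gives 6>5; P3→X gives 8>7]
(B,Q,X): not NE [P2→P gives 7>4]
(B,Q,Y): not NE [P2→P gives 9>5; P3→Z gives 8>7]
(B,Q,Z): not NE [P1→D gives 4>2]
(B,Q,W): not NE [P1→D gives 8>5; P2→R gives 6>1; P3→Z gives 8>1]
(B,R,X): not NE [P1→D gives 7>0; P2→P gives 7>6]
(B,R,Y): not NE [P1→D gives 7>0; P2→P gives 9>0; P3→X gives 9>1]
(B,R,Z): not NE [P1→C gives 8>0; P2→Q gives 4>1; P3→X gives 9>7]
(B,R,W): not NE [P3→X gives 9>7]
(C,P,X): not NE [P1→B gives 9>8; P3→Y gives 6>5]
(C,P,Y): not NE [P2→R gives 8>0]
(C,P,Z): not NE [P1→A gives 8>5; P2→Q gives 9>3; P3→Y gives 6>3]
(C,P,W): not NE [P2→R gives 7>6; P3→Y gives 6>3]
(C,Q,X): not NE [P1→B gives 7>3; P2→R gives 3>0; P3→Z gives 8>4]
(C,Q,Y): not NE [P1→B gives 6>3; P3→Z gives 8>1]
(C,Q,Z): not NE [P1→D gives 4>1]
(C,Q,W): not NE [P1→D gives 8>5; P2→R gives 7>3; P3→Z gives 8>3]
(C,R,X): not NE [P1→D gives 7>1; P3→Y gives 7>3]
(C,R,Y): not NE [P1→D gives 7>6]
(C,R,Z): not NE [P2→Q gives 9>4; P3→Y gives 7>6]
(C,R,W): not NE [P1→B gives 8>4; P3→Y gives 7>6]
(D,P,X): not NE [P1→B gives 9>0; P2→Q gives 9>7]
(D,P,Y): not NE [P1→C gives 9>3; P3→Z gives 8>4]
(D,P,Z): not NE [P1→A gives 8>0; P2→Q gives 5>1]
(D,P,W): not NE [P1→C gives 7>6; P3→Z gives 8>0]
(D,Q,X): not NE [P1→B gives 7>0; P3→Y gives 9>8]
(D,Q,Y): not NE [P1→B gives 6>0]
(D,Q,Z): not NE [P3→Y gives 9>7]
(D,Q,W): not NE [P2→R gives 9>7; P3→Y gives 9>1]
(D,R,X): not NE [P2→Q gives 9>6]
(D,R,Y): not NE [P2→Q gives 4>3; P3→X gives 9>5]
(D,R,Z): not NE [P1→C gives 8>6; P2→Q gives 5>0; P3→X gives 9>1]
(D,R,W): not NE [P1→B gives 8>7; P3→X gives 9>4]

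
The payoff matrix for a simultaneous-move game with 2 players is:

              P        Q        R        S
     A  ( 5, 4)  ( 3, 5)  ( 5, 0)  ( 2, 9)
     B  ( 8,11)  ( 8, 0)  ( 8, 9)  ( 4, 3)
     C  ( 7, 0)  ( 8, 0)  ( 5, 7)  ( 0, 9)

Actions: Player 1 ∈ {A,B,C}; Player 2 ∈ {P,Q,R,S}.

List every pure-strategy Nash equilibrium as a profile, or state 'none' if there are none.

NE set: (B,P)

(A,P): not NE [P1→B gives 8>5; P2→S gives 9>4]
(A,Q): not NE [P1→C gives 8>3; P2→S gives 9>5]
(A,R): not NE [P1→B gives 8>5; P2→S gives 9>0]
(A,S): not NE [P1→B gives 4>2]
(B,P): NE
(B,Q): not NE [P2→P gives 11>0]
(B,R): not NE [P2→P gives 11>9]
(B,S): not NE [P2→P gives 11>3]
(C,P): not NE [P1→B gives 8>7; P2→S gives 9>0]
(C,Q): not NE [P2→S gives 9>0]
(C,R): not NE [P1→B gives 8>5; P2→S gives 9>7]
(C,S): not NE [P1→B gives 4>0]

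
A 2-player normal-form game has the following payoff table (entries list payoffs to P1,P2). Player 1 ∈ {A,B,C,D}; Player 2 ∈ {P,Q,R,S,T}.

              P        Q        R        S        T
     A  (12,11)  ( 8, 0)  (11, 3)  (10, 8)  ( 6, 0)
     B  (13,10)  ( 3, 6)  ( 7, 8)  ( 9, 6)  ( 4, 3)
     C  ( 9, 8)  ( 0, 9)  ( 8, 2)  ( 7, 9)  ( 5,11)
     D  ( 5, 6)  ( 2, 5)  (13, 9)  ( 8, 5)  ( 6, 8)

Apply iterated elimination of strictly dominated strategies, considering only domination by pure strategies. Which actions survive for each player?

Survivors P1:{A,B,D} P2:{P,R}

P1 drop C (A beats it: P:12>9 Q:8>0 R:11>8 S:10>7 T:6>5)
P2 drop Q (P beats it: A:11>0 B:10>6 D:6>5)
P2 drop S (P beats it: A:11>8 B:10>6 D:6>5)
P2 drop T (R beats it: A:3>0 B:8>3 D:9>8)
P1→{A,B,D} P2→{P,R}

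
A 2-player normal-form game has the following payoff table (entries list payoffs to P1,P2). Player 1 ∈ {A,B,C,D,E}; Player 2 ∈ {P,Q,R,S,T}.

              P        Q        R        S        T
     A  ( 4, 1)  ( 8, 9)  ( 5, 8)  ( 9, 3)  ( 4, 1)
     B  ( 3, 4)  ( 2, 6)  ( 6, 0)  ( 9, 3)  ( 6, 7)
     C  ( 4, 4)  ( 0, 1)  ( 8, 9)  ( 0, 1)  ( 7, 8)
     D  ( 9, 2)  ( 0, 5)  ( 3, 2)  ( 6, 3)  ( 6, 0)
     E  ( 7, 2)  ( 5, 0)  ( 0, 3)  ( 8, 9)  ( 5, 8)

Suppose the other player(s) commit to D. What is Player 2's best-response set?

u_2(P vs D) = 2
u_2(Q vs D) = 5
u_2(R vs D) = 2
u_2(S vs D) = 3
u_2(T vs D) = 0
max payoff 5 at {Q}

P2 best: {Q}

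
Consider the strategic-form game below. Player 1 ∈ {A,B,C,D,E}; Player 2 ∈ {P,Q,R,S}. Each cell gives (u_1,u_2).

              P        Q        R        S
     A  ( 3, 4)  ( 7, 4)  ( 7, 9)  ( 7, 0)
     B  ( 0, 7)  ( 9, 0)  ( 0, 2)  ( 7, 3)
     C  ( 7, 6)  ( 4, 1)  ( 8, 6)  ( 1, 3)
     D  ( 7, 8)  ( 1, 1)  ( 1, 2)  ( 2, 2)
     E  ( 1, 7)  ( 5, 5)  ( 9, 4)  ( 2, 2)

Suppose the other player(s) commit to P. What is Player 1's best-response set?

u_1(A vs P) = 3
u_1(B vs P) = 0
u_1(C vs P) = 7
u_1(D vs P) = 7
u_1(E vs P) = 1
max payoff 7 at {C,D}

P1 best: {C,D}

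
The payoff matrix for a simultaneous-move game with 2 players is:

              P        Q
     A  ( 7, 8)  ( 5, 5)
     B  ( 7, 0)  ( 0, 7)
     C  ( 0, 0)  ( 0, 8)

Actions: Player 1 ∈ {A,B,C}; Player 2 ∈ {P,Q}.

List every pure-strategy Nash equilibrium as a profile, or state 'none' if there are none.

(A,P): NE
(A,Q): not NE [P2→P gives 8>5]
(B,P): not NE [P2→Q gives 7>0]
(B,Q): not NE [P1→A gives 5>0]
(C,P): not NE [P1→B gives 7>0; P2→Q gives 8>0]
(C,Q): not NE [P1→A gives 5>0]

NE set: (A,P)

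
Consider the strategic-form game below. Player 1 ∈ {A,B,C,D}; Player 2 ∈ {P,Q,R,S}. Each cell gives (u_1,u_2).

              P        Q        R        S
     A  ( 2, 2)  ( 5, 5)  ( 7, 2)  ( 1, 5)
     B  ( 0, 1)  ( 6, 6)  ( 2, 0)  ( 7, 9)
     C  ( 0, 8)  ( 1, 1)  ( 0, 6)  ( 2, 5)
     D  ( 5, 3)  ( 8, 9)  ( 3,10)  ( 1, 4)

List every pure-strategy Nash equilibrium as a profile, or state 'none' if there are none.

(A,P): not NE [P1→D gives 5>2; P2→S gives 5>2]
(A,Q): not NE [P1→D gives 8>5]
(A,R): not NE [P2→S gives 5>2]
(A,S): not NE [P1→B gives 7>1]
(B,P): not NE [P1→D gives 5>0; P2→S gives 9>1]
(B,Q): not NE [P1→D gives 8>6; P2→S gives 9>6]
(B,R): not NE [P1→A gives 7>2; P2→S gives 9>0]
(B,S): NE
(C,P): not NE [P1→D gives 5>0]
(C,Q): not NE [P1→D gives 8>1; P2→P gives 8>1]
(C,R): not NE [P1→A gives 7>0; P2→P gives 8>6]
(C,S): not NE [P1→B gives 7>2; P2→P gives 8>5]
(D,P): not NE [P2→R gives 10>3]
(D,Q): not NE [P2→R gives 10>9]
(D,R): not NE [P1→A gives 7>3]
(D,S): not NE [P1→B gives 7>1; P2→R gives 10>4]

NE set: (B,S)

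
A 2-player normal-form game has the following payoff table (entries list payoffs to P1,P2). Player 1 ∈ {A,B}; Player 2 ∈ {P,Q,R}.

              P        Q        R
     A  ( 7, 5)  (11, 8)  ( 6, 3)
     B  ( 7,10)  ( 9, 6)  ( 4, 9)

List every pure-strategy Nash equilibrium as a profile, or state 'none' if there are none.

(A,P): not NE [P2→Q gives 8>5]
(A,Q): NE
(A,R): not NE [P2→Q gives 8>3]
(B,P): NE
(B,Q): not NE [P1→A gives 11>9; P2→P gives 10>6]
(B,R): not NE [P1→A gives 6>4; P2→P gives 10>9]

NE set: (A,Q), (B,P)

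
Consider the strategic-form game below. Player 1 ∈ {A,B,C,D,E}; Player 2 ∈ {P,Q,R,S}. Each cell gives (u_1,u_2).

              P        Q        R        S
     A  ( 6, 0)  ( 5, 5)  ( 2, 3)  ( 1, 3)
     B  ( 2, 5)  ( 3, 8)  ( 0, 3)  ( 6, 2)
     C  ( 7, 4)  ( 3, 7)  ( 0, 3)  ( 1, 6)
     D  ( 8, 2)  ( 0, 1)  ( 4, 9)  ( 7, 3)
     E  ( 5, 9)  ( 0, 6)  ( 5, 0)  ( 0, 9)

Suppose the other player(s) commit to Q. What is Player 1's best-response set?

P1 best: {A}

u_1(A vs Q) = 5
u_1(B vs Q) = 3
u_1(C vs Q) = 3
u_1(D vs Q) = 0
u_1(E vs Q) = 0
max payoff 5 at {A}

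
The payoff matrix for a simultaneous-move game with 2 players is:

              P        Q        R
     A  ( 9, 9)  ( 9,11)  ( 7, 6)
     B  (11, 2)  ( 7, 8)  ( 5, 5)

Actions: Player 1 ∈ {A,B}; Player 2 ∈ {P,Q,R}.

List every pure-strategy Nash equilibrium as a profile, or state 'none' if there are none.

(A,P): not NE [P1→B gives 11>9; P2→Q gives 11>9]
(A,Q): NE
(A,R): not NE [P2→Q gives 11>6]
(B,P): not NE [P2→Q gives 8>2]
(B,Q): not NE [P1→A gives 9>7]
(B,R): not NE [P1→A gives 7>5; P2→Q gives 8>5]

Nash profiles: (A,Q)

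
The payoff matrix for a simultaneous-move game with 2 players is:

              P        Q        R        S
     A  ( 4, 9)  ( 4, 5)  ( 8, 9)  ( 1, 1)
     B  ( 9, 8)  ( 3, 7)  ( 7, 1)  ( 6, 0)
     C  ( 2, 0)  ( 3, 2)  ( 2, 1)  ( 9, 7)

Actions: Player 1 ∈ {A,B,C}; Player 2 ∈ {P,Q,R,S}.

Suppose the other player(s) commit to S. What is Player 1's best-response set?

BR_1 = {C}

u_1(A vs S) = 1
u_1(B vs S) = 6
u_1(C vs S) = 9
max payoff 9 at {C}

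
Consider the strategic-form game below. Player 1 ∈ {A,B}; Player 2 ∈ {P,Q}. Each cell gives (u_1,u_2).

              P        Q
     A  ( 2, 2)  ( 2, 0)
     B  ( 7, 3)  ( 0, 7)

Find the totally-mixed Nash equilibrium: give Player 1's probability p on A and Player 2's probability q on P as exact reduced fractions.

P1 indiff ⇒ q·2+(1-q)·2 = q·7+(1-q)·0 ⇒ q(-5) = (1-q)(-2) ⇒ q = 2/7
P2 indiff ⇒ p·2+(1-p)·3 = p·0+(1-p)·7 ⇒ p(2) = (1-p)(4) ⇒ p = 2/3

p=2/3, q=2/7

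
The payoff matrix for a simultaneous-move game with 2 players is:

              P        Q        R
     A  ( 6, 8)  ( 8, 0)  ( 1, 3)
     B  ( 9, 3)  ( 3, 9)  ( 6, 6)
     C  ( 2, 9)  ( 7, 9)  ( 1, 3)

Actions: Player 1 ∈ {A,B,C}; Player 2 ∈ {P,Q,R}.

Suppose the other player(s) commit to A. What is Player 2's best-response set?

P2 best: {P}

u_2(P vs A) = 8
u_2(Q vs A) = 0
u_2(R vs A) = 3
max payoff 8 at {P}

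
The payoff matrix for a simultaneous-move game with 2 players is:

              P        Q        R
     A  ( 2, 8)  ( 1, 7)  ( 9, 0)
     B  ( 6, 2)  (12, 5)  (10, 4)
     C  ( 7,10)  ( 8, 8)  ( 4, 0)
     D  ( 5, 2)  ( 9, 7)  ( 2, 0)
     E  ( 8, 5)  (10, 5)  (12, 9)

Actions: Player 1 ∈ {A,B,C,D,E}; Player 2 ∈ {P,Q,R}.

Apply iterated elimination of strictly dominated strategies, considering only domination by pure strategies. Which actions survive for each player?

IESDS → P1:{B,E} P2:{Q,R}

P1 drop A (B beats it: P:6>2 Q:12>1 R:10>9)
P1 drop C (E beats it: P:8>7 Q:10>8 R:12>4)
P1 drop D (B beats it: P:6>5 Q:12>9 R:10>2)
P2 drop P (R beats it: B:4>2 E:9>5)
P1→{B,E} P2→{Q,R}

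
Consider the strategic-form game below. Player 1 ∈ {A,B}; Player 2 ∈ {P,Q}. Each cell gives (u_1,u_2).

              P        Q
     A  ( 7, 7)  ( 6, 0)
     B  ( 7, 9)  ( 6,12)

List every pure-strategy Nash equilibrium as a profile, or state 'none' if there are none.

Nash profiles: (A,P), (B,Q)

(A,P): NE
(A,Q): not NE [P2→P gives 7>0]
(B,P): not NE [P2→Q gives 12>9]
(B,Q): NE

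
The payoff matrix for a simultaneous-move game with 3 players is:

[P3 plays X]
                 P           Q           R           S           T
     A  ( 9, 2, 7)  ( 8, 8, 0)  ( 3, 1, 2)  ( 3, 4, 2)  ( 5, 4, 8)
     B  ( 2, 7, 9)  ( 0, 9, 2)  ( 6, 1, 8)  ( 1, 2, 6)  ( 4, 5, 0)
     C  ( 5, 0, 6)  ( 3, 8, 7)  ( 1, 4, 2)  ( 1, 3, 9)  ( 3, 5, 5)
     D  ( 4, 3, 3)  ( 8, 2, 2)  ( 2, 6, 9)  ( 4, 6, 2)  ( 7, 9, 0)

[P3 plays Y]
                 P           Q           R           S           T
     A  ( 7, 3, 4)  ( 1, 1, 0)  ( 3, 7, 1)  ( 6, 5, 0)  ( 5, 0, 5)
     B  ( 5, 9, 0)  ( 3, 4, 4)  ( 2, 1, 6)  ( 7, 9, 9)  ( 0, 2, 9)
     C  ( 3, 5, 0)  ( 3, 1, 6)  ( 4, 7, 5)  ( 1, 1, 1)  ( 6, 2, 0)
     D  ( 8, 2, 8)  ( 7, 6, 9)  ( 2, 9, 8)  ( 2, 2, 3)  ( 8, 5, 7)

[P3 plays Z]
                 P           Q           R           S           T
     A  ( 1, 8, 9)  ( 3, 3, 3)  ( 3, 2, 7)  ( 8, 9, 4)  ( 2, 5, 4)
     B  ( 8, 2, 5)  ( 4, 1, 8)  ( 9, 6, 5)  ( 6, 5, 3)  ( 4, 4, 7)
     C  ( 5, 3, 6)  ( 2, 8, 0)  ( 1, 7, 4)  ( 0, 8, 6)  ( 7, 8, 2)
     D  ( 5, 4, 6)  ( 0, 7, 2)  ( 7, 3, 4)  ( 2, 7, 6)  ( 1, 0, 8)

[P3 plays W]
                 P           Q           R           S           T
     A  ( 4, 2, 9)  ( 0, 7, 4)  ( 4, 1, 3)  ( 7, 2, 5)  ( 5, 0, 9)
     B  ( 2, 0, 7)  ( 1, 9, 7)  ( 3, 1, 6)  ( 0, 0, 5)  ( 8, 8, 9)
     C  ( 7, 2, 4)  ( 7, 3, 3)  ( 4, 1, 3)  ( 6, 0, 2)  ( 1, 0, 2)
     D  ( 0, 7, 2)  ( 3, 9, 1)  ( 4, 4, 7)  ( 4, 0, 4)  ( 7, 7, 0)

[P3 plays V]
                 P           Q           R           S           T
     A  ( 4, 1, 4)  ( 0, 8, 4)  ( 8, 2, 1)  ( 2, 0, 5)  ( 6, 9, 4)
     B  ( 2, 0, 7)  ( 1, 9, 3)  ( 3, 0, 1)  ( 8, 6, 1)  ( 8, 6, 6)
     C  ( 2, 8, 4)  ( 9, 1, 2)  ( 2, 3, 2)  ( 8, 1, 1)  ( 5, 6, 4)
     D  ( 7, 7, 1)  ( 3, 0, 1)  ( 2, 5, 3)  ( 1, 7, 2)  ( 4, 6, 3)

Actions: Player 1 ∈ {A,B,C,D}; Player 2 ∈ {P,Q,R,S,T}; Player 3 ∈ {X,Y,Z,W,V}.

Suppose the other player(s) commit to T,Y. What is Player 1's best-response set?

P1 best: {D}

u_1(A vs T,Y) = 5
u_1(B vs T,Y) = 0
u_1(C vs T,Y) = 6
u_1(D vs T,Y) = 8
max payoff 8 at {D}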